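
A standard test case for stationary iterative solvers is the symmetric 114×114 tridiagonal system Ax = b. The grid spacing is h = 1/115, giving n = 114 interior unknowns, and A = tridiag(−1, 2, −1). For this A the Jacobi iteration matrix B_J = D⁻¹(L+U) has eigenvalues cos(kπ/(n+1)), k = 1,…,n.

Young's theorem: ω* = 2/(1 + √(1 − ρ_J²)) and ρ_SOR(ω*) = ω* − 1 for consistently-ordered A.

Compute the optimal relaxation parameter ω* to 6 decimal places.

½·tridiag(1,0,1) at n=114: λ_k = cos(kπ/115); max |λ| at k=1 ⇒ ρ_J = cos(π/115) ≈ 0.999627.
√(1−ρ_J²) simplifies to sin(π/115) = 0.0273148.
ω* = 2/(1 + 0.0273148) = 2/1.0273148 = 1.946823.
ρ_SOR = ω* − 1 = 1.946823 − 1 = 0.946823.

ω* = 1.946823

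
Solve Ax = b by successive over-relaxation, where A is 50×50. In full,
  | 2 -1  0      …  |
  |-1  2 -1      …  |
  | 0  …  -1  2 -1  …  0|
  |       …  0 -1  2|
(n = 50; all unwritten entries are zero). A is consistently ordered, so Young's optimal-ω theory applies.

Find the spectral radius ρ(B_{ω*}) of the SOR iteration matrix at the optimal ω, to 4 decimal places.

½·tridiag(1,0,1) at n=50: λ_k = cos(kπ/51); max |λ| at k=1 ⇒ ρ_J = cos(π/51) ≈ 0.9981.
root = sin(π/51) = 0.06156  (since 1−cos² = sin²).
[ω*] 2 ÷ (1 + 0.06156) = 2 ÷ 1.06156 = 1.8840.
ρ(B_{ω*}) = ω*−1 = 0.8840

ρ_SOR = 0.8840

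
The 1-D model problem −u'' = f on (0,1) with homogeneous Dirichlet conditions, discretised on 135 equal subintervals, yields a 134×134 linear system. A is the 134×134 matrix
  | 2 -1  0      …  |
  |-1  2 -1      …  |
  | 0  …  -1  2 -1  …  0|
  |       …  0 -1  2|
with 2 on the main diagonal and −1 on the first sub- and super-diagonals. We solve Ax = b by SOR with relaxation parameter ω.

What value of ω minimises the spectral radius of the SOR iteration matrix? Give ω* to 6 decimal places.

ω* = 1.954520

spectrum of D⁻¹(L+U) = {cos(kπ/135) : 1≤k≤134}; ρ_J = cos(π/135) = 0.999729.
root = sin(π/135) = 0.0232690  (since 1−cos² = sin²).
ω* = 2 / (1 + 0.0232690) = 2 / 1.0232690 ≈ 1.954520.
ρ_SOR = ω* − 1 = 1.954520 − 1 = 0.954520.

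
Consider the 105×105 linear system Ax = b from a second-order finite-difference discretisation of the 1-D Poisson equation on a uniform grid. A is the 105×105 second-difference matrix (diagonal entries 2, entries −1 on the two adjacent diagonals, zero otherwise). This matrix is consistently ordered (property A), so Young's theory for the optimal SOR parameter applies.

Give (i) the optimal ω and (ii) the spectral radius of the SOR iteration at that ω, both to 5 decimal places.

ρ_J = max_k |cos(kπ/106)| = cos(π/106) = 0.99956
√(1−ρ_J²) = |sin(π/106)| = 0.029633
ω* = 2 / (1 + 0.029633) = 2 / 1.029633 ≈ 1.94244.
At ω = 1.94244 every |λ(B_ω)| = ω−1, so ρ_SOR = 0.94244.

ω* = 1.94244, ρ_SOR = 0.94244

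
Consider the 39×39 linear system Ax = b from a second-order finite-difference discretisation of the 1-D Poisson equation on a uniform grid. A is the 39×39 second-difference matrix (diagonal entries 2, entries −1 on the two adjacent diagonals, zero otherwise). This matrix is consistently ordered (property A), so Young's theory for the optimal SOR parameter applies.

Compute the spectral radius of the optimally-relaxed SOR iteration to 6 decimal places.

n=39: λ(B_J) = 1 − λ(A)/2 = cos(kπ/40); k=1 gives ρ_J = 0.996917.
root = sin(π/40) = 0.0784591  (since 1−cos² = sin²).
ω* = 2 / (1 + 0.0784591) = 2 / 1.0784591 ≈ 1.854498.
ρ(B_{ω*}) = ω*−1 = 0.854498

ρ_SOR = 0.854498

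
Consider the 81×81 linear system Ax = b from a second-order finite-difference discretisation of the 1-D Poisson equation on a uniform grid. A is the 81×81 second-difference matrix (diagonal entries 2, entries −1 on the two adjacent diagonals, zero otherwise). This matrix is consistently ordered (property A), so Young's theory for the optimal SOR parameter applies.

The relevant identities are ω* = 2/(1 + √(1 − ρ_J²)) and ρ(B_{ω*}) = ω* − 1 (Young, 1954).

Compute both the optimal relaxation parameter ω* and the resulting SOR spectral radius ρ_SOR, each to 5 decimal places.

½·tridiag(1,0,1) at n=81: λ_k = cos(kπ/82); max |λ| at k=1 ⇒ ρ_J = cos(π/82) ≈ 0.99927.
√(1−ρ_J²) = |sin(π/82)| = 0.038303
Young: ω* = 2/(1+√(1−ρ_J²)) = 2/(1+0.038303) = 2/1.038303 = 1.92622.
ρ_SOR = ω* − 1 = 1.92622 − 1 = 0.92622.

ω* = 1.92622, ρ_SOR = 0.92622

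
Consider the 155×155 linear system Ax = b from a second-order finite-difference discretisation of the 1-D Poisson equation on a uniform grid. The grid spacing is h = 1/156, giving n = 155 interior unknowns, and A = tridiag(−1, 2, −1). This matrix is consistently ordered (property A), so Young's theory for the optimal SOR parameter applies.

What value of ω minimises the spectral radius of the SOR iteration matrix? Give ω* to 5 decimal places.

ω* = 1.96052

spectrum of D⁻¹(L+U) = {cos(kπ/156) : 1≤k≤155}; ρ_J = cos(π/156) = 0.99980.
1 − cos²(π/156) = sin²(π/156) ⇒ √(1−ρ_J²) = sin(π/156) = 0.020137.
ω* = 2/(1 + 0.020137) = 2/1.020137 = 1.96052.
ρ_SOR = ω* − 1 ≈ 0.96052.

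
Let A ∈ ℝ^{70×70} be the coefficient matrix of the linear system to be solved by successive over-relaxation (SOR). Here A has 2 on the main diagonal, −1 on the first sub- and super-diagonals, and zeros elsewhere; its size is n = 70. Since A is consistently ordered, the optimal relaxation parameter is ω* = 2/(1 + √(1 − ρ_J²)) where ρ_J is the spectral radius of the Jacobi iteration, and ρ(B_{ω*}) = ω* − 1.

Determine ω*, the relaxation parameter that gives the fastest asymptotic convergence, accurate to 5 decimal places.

B_J for the 70×70 system has eigenvalues cos(kπ/71); ρ_J = cos(π/71) = 0.99902.
√(1−ρ_J²) = |sin(π/71)| = 0.044233
[ω*] 2 ÷ (1 + 0.044233) = 2 ÷ 1.044233 = 1.91528.
ρ_SOR = ω* − 1 = 1.91528 − 1 = 0.91528.

ω* = 1.91528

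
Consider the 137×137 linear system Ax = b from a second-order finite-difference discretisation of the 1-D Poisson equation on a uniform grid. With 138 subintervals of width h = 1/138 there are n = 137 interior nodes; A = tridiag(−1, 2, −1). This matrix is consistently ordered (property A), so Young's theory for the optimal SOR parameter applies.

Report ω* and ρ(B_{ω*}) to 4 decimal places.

ω* = 1.9555, ρ_SOR = 0.9555

n=137: λ(B_J) = 1 − λ(A)/2 = cos(kπ/138); k=1 gives ρ_J = 0.9997.
√(1−ρ_J²) simplifies to sin(π/138) = 0.02276.
ω* = 2/(1 + 0.02276) = 2/1.02276 = 1.9555.
ρ(B_{ω*}) = ω*−1 = 0.9555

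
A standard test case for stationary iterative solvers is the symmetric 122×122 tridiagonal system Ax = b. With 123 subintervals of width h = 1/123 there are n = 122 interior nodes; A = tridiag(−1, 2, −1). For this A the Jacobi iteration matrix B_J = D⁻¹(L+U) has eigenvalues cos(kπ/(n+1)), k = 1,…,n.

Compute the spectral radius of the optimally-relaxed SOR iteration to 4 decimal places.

ρ_SOR = 0.9502

spectrum of D⁻¹(L+U) = {cos(kπ/123) : 1≤k≤122}; ρ_J = cos(π/123) = 0.9997.
√(1−ρ_J²) = |sin(π/123)| = 0.02554
ω* = 2/(1+0.02554) = 1.9502
ρ_SOR = ω* − 1 ≈ 0.9502.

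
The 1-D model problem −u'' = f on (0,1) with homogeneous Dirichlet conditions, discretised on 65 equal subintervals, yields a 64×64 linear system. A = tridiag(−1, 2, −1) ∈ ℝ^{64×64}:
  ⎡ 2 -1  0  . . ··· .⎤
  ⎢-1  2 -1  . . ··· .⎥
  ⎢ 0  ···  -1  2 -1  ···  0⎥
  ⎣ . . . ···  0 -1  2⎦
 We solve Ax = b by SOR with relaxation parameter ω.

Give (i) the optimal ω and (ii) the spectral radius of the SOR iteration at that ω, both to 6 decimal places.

n=64: λ(B_J) = 1 − λ(A)/2 = cos(kπ/65); k=1 gives ρ_J = 0.998832.
√(1−ρ_J²) simplifies to sin(π/65) = 0.0483134.
ω* = 2/(1 + 0.0483134) = 2/1.0483134 = 1.907826.
Hence ρ(B_{ω*}) = 1.907826 − 1 = 0.907826.

ω* = 1.907826, ρ_SOR = 0.907826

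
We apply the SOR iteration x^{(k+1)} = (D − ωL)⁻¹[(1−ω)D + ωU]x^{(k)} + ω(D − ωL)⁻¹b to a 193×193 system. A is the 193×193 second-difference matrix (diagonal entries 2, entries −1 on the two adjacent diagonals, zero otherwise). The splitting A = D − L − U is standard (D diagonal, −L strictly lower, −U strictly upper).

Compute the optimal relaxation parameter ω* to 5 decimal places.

With n=193, ρ(Jacobi) = cos(π/194) = 0.99987.
√(1 − cos²(π/194)) = sin(π/194) ≈ 0.016193.
ω* = 2/(1 + 0.016193) = 2/1.016193 = 1.96813.
Hence ρ(B_{ω*}) = 1.96813 − 1 = 0.96813.

ω* = 1.96813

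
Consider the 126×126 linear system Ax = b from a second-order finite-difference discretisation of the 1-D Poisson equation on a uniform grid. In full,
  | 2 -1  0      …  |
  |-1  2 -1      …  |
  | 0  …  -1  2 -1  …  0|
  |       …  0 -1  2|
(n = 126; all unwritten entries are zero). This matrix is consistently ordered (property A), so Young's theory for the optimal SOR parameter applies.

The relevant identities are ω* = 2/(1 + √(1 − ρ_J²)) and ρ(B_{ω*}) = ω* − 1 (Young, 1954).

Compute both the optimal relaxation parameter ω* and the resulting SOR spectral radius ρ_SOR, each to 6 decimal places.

ω* = 1.951725, ρ_SOR = 0.951725

ρ_J = max_k |cos(kπ/127)| = cos(π/127) = 0.999694
√(1−ρ_J²) = |sin(π/127)| = 0.0247344
So ω* = 2/1.0247344 = 1.951725 (Young).
ρ_SOR = ω* − 1 = 1.951725 − 1 = 0.951725.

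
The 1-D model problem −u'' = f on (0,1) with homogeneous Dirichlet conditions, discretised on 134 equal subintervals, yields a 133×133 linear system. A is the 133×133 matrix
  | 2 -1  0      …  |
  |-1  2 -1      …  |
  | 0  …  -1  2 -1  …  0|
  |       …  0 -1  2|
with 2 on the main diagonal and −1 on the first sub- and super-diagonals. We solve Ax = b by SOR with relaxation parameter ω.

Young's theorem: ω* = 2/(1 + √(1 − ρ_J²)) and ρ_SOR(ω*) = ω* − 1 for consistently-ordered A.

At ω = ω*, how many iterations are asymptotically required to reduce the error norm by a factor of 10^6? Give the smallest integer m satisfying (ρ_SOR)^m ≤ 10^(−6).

B_J for the 133×133 system has eigenvalues cos(kπ/134); ρ_J = cos(π/134) = 0.9997252.
√(1−ρ_J²) = |sin(π/134)| = 0.0234426
Young: ω* = 2/(1+√(1−ρ_J²)) = 2/(1+0.0234426) = 2/1.0234426 = 1.9541887.
and ρ(B_{ω*}) = 1.9541887 − 1 = 0.9541887.
6·ln10 = 13.8155; −ln(0.9541887) = 0.0468938; m = ⌈13.8155/0.0468938⌉ = ⌈294.613⌉ = 295.

m = 295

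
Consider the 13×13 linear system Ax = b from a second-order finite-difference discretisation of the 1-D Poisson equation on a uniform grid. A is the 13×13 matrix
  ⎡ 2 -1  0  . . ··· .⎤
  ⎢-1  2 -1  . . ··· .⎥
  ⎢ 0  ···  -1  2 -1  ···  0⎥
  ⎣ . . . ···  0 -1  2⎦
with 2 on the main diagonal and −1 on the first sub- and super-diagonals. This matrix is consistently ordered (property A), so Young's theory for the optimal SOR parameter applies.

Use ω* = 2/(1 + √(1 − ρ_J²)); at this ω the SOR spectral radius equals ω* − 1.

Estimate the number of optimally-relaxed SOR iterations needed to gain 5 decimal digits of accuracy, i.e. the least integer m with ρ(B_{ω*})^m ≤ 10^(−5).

m = 26

spectrum of D⁻¹(L+U) = {cos(kπ/14) : 1≤k≤13}; ρ_J = cos(π/14) = 0.9749279.
root = sin(π/14) = 0.2225209  (since 1−cos² = sin²).
ω* = 2/(1 + 0.2225209) = 2/1.2225209 = 1.6359639.
At ω = 1.6359639 every |λ(B_ω)| = ω−1, so ρ_SOR = 0.6359639.
(0.6359639)^m ≤ 10^{−5}  ⇒  m·ln(0.6359639) ≤ −5·ln10  ⇒  m ≥ 25.437  ⇒  m = 26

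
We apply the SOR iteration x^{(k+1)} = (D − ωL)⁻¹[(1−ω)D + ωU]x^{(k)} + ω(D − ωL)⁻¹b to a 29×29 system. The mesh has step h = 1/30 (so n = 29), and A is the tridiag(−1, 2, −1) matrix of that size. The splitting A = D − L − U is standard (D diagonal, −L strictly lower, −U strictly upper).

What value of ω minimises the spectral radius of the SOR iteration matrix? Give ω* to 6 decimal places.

ω* = 1.810727

[ρ_J] n=29: ρ(B_J) = cos(π/(n+1)) = cos(π/30) = 0.994522.
√(1 − cos²(π/30)) = sin(π/30) ≈ 0.1045285.
Young: ω* = 2/(1+√(1−ρ_J²)) = 2/(1+0.1045285) = 2/1.1045285 = 1.810727.
ρ_SOR = ω* − 1 = 1.810727 − 1 = 0.810727.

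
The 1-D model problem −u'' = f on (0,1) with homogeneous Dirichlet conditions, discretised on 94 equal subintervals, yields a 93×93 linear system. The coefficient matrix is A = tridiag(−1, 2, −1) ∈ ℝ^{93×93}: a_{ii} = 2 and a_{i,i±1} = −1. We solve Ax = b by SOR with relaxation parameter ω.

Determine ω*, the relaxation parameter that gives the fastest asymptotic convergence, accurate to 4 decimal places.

ρ_J = max_k |cos(kπ/94)| = cos(π/94) = 0.9994
1 − cos²(π/94) = sin²(π/94) ⇒ √(1−ρ_J²) = sin(π/94) = 0.03341.
ω* = 2/(1 + 0.03341) = 2/1.03341 = 1.9353.
At ω = 1.9353 every |λ(B_ω)| = ω−1, so ρ_SOR = 0.9353.

ω* = 1.9353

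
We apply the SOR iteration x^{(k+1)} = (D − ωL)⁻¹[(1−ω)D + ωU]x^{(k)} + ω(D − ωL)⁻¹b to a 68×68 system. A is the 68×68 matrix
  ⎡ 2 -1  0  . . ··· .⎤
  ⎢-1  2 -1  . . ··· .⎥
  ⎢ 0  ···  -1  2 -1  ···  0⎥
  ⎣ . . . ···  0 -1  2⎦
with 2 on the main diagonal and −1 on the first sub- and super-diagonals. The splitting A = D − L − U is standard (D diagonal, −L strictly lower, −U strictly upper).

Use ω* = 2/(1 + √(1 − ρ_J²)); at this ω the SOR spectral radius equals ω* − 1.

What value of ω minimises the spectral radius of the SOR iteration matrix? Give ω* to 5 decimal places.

ω* = 1.91293

With n=68, ρ(Jacobi) = cos(π/69) = 0.99896.
√(1−ρ_J²) simplifies to sin(π/69) = 0.045515.
Young: ω* = 2/(1+√(1−ρ_J²)) = 2/(1+0.045515) = 2/1.045515 = 1.91293.
ρ_SOR = ω* − 1 = 1.91293 − 1 = 0.91293.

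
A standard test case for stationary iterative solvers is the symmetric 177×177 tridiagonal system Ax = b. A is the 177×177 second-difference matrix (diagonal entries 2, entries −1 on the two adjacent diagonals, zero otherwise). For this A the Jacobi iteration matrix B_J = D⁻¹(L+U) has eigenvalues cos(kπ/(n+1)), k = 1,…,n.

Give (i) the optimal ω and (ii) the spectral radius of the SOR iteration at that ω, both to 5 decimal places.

ω* = 1.96532, ρ_SOR = 0.96532

B_J for the 177×177 system has eigenvalues cos(kπ/178); ρ_J = cos(π/178) = 0.99984.
√(1−ρ_J²) simplifies to sin(π/178) = 0.017648.
ω* = 2 / (1 + 0.017648) = 2 / 1.017648 ≈ 1.96532.
ρ_SOR = ω* − 1 = 1.96532 − 1 = 0.96532.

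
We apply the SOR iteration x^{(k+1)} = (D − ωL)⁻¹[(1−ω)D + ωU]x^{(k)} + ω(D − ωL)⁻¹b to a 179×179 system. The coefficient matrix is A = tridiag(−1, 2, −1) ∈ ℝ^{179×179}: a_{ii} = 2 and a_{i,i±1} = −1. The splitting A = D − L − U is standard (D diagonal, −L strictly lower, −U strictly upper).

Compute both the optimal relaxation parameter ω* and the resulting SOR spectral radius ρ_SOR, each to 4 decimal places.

spectrum of D⁻¹(L+U) = {cos(kπ/180) : 1≤k≤179}; ρ_J = cos(π/180) = 0.9998.
√(1 − cos²(π/180)) = sin(π/180) ≈ 0.01745.
Then 2/(1+√(1−ρ_J²)) = 2/(1+0.01745); ω* = 2/1.01745 = 1.9657.
ρ(B_{ω*}) = ω*−1 = 0.9657

ω* = 1.9657, ρ_SOR = 0.9657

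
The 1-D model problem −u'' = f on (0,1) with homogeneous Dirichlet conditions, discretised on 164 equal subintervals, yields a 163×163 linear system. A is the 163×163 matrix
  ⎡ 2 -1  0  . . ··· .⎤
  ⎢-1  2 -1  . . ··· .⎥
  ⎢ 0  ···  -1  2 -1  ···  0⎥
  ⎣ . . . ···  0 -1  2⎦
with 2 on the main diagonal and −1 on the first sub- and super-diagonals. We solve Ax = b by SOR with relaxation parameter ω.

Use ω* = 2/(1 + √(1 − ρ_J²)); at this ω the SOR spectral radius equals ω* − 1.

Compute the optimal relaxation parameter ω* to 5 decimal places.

ω* = 1.96241

spectrum of D⁻¹(L+U) = {cos(kπ/164) : 1≤k≤163}; ρ_J = cos(π/164) = 0.99982.
√(1 − cos²(π/164)) = sin(π/164) ≈ 0.019155.
ω* = 2 / (1 + 0.019155) = 2 / 1.019155 ≈ 1.96241.
Hence ρ(B_{ω*}) = 1.96241 − 1 = 0.96241.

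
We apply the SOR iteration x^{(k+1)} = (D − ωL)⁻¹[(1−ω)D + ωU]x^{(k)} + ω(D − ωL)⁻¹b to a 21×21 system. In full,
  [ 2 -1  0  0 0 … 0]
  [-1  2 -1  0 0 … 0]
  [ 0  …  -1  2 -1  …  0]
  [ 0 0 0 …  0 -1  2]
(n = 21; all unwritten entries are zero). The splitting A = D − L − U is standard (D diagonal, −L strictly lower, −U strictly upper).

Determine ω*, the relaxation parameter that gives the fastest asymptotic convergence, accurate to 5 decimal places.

B_J for the 21×21 system has eigenvalues cos(kπ/22); ρ_J = cos(π/22) = 0.98982.
1 − cos²(π/22) = sin²(π/22) ⇒ √(1−ρ_J²) = sin(π/22) = 0.142315.
ω* = 2/(1+0.142315) = 1.75083
At ω = 1.75083 every |λ(B_ω)| = ω−1, so ρ_SOR = 0.75083.

ω* = 1.75083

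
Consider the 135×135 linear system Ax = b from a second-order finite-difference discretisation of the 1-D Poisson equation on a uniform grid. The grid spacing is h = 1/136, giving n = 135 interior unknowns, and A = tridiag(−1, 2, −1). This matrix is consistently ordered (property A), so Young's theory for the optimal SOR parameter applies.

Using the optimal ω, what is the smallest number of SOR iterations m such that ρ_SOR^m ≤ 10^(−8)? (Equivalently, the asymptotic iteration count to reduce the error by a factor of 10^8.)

With n=135, ρ(Jacobi) = cos(π/136) = 0.9997332.
root = sin(π/136) = 0.0230979  (since 1−cos² = sin²).
ω* = 2/(1 + 0.0230979) = 2/1.0230979 = 1.9548471.
ρ_SOR = ω* − 1 = 1.9548471 − 1 = 0.9548471.
(0.9548471)^m ≤ 10^{−8}  ⇒  m·ln(0.9548471) ≤ −8·ln10  ⇒  m ≥ 398.681  ⇒  m = 399

m = 399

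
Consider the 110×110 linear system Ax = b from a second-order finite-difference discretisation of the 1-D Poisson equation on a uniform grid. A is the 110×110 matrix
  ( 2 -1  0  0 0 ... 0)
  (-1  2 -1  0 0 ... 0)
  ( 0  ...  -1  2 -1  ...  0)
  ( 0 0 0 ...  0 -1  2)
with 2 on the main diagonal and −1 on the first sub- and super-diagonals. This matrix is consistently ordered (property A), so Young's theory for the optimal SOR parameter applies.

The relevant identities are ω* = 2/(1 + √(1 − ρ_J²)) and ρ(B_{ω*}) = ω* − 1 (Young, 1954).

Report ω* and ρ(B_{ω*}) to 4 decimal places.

½·tridiag(1,0,1) at n=110: λ_k = cos(kπ/111); max |λ| at k=1 ⇒ ρ_J = cos(π/111) ≈ 0.9996.
root = sin(π/111) = 0.02830  (since 1−cos² = sin²).
Young: ω* = 2/(1+√(1−ρ_J²)) = 2/(1+0.02830) = 2/1.02830 = 1.9450.
ρ(B_{ω*}) = ω*−1 = 0.9450

ω* = 1.9450, ρ_SOR = 0.9450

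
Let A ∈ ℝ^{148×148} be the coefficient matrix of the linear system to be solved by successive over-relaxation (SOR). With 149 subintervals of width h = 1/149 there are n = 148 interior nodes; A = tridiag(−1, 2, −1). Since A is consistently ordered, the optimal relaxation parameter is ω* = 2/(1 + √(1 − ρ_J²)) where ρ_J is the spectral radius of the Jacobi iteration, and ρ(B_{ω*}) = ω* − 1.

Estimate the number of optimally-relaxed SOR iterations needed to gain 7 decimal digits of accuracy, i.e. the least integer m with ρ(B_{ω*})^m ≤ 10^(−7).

m = 383

spectrum of D⁻¹(L+U) = {cos(kπ/149) : 1≤k≤148}; ρ_J = cos(π/149) = 0.9997777.
√(1−ρ_J²) = |sin(π/149)| = 0.0210830
ω* = 2/(1 + 0.0210830) = 2/1.0210830 = 1.9587046.
Hence ρ(B_{ω*}) = 1.9587046 − 1 = 0.9587046.
7·ln10 = 16.1181; −ln(0.9587046) = 0.0421723; m = ⌈16.1181/0.0421723⌉ = ⌈382.196⌉ = 383.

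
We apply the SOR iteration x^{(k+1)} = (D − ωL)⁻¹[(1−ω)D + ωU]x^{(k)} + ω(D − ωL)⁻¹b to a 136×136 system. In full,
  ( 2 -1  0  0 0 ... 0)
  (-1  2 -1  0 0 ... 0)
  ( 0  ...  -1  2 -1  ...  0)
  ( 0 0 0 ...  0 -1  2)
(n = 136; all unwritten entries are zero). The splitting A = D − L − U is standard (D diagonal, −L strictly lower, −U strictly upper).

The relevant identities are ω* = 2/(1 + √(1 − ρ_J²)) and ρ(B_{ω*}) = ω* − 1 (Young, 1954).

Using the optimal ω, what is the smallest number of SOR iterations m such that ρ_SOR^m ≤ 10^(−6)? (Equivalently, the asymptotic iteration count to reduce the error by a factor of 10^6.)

spectrum of D⁻¹(L+U) = {cos(kπ/137) : 1≤k≤136}; ρ_J = cos(π/137) = 0.9997371.
1 − cos²(π/137) = sin²(π/137) ⇒ √(1−ρ_J²) = sin(π/137) = 0.0229293.
ω* = 2/(1+0.0229293) = 1.9551693
ρ(B_{ω*}) = ω*−1 = 0.9551693
(0.9551693)^m ≤ 10^{−6}  ⇒  m·ln(0.9551693) ≤ −6·ln10  ⇒  m ≥ 301.210  ⇒  m = 302

m = 302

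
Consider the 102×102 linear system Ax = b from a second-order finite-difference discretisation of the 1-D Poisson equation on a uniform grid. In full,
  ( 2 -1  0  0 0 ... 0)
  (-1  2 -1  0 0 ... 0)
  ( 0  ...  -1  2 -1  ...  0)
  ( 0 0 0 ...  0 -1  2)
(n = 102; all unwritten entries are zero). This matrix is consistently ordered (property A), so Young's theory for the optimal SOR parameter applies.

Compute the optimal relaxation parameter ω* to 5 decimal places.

n=102: λ(B_J) = 1 − λ(A)/2 = cos(kπ/103); k=1 gives ρ_J = 0.99953.
√(1 − cos²(π/103)) = sin(π/103) ≈ 0.030496.
[ω*] 2 ÷ (1 + 0.030496) = 2 ÷ 1.030496 = 1.94081.
ρ_SOR = ω* − 1 ≈ 0.94081.

ω* = 1.94081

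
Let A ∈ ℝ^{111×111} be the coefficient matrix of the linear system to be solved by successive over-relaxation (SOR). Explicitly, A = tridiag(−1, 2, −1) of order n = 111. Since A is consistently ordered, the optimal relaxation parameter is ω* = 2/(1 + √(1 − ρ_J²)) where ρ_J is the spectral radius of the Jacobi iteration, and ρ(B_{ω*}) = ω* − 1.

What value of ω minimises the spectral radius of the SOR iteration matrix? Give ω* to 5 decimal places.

ω* = 1.94544

spectrum of D⁻¹(L+U) = {cos(kπ/112) : 1≤k≤111}; ρ_J = cos(π/112) = 0.99961.
√(1 − cos²(π/112)) = sin(π/112) ≈ 0.028046.
ω* = 2/(1 + 0.028046) = 2/1.028046 = 1.94544.
At ω = 1.94544 every |λ(B_ω)| = ω−1, so ρ_SOR = 0.94544.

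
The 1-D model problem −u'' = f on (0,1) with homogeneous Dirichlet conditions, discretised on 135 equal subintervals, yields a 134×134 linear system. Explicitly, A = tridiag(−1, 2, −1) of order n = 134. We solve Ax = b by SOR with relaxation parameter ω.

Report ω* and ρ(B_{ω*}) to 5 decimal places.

spectrum of D⁻¹(L+U) = {cos(kπ/135) : 1≤k≤134}; ρ_J = cos(π/135) = 0.99973.
√(1 − cos²(π/135)) = sin(π/135) ≈ 0.023269.
Young: ω* = 2/(1+√(1−ρ_J²)) = 2/(1+0.023269) = 2/1.023269 = 1.95452.
ρ_SOR = ω* − 1 = 1.95452 − 1 = 0.95452.

ω* = 1.95452, ρ_SOR = 0.95452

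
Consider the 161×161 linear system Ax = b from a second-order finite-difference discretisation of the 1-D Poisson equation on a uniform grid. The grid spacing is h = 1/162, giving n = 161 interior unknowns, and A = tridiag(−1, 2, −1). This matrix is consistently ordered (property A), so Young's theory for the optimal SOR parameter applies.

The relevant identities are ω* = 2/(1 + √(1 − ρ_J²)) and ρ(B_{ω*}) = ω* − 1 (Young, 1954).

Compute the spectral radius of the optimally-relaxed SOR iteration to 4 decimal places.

ρ_SOR = 0.9620

n=161: λ(B_J) = 1 − λ(A)/2 = cos(kπ/162); k=1 gives ρ_J = 0.9998.
√(1−ρ_J²) simplifies to sin(π/162) = 0.01939.
ω* = 2/(1+0.01939) = 1.9620
Hence ρ(B_{ω*}) = 1.9620 − 1 = 0.9620.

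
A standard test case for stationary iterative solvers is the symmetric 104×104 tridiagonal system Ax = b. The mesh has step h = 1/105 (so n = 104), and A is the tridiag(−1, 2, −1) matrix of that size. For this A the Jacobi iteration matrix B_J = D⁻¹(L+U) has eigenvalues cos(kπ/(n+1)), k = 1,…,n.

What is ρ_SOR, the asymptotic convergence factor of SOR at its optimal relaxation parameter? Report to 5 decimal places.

ρ_J = max_k |cos(kπ/105)| = cos(π/105) = 0.99955
root = sin(π/105) = 0.029915  (since 1−cos² = sin²).
Young: ω* = 2/(1+√(1−ρ_J²)) = 2/(1+0.029915) = 2/1.029915 = 1.94191.
ρ_SOR = ω* − 1 ≈ 0.94191.

ρ_SOR = 0.94191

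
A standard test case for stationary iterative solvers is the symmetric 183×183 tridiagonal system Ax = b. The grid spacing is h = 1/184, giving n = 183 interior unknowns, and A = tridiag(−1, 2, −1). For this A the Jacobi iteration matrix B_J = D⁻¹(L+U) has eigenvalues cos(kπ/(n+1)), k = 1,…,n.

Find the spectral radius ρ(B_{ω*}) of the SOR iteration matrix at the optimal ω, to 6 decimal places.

ρ_J = max_k |cos(kπ/184)| = cos(π/184) = 0.999854
1 − cos²(π/184) = sin²(π/184) ⇒ √(1−ρ_J²) = sin(π/184) = 0.0170730.
ω* = 2 / (1 + 0.0170730) = 2 / 1.0170730 ≈ 1.966427.
ρ(B_{ω*}) = ω*−1 = 0.966427

ρ_SOR = 0.966427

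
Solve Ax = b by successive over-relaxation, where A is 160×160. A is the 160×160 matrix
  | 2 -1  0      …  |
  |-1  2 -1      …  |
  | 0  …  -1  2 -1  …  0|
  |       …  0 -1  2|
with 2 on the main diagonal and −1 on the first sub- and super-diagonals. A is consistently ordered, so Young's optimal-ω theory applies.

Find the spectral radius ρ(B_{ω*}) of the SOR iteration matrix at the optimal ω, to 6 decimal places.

[ρ_J] n=160: ρ(B_J) = cos(π/(n+1)) = cos(π/161) = 0.999810.
√(1 − cos²(π/161)) = sin(π/161) ≈ 0.0195118.
ω* = 2/(1 + 0.0195118) = 2/1.0195118 = 1.961723.
ρ_SOR = ω* − 1 ≈ 0.961723.

ρ_SOR = 0.961723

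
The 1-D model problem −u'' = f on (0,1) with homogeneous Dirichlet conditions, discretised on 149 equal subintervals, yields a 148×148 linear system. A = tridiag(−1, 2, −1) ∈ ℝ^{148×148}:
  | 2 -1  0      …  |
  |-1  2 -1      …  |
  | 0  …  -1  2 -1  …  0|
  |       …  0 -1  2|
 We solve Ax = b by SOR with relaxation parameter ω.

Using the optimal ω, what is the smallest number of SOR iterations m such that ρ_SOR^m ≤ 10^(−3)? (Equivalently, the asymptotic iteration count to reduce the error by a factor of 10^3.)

With n=148, ρ(Jacobi) = cos(π/149) = 0.9997777.
1 − cos²(π/149) = sin²(π/149) ⇒ √(1−ρ_J²) = sin(π/149) = 0.0210830.
ω* = 2 / (1 + 0.0210830) = 2 / 1.0210830 ≈ 1.9587046.
ρ_SOR = ω* − 1 ≈ 0.9587046.
m ≥ 3·ln10 / (−ln 0.9587046) = 163.799; smallest integer m = 164.

m = 164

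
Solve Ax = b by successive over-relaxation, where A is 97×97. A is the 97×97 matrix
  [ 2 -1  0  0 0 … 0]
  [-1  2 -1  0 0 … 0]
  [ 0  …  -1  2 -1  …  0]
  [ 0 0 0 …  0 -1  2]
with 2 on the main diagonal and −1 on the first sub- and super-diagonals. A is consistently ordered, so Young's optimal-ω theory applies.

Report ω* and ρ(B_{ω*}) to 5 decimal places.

ω* = 1.93789, ρ_SOR = 0.93789

spectrum of D⁻¹(L+U) = {cos(kπ/98) : 1≤k≤97}; ρ_J = cos(π/98) = 0.99949.
√(1−ρ_J²) = |sin(π/98)| = 0.032052
[ω*] 2 ÷ (1 + 0.032052) = 2 ÷ 1.032052 = 1.93789.
ρ_SOR = ω* − 1 ≈ 0.93789.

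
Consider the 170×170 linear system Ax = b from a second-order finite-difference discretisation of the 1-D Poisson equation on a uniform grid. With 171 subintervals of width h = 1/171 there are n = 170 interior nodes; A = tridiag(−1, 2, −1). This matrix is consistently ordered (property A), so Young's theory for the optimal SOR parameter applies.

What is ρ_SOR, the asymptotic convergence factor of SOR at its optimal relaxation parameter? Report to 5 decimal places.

ρ_SOR = 0.96392

spectrum of D⁻¹(L+U) = {cos(kπ/171) : 1≤k≤170}; ρ_J = cos(π/171) = 0.99983.
root = sin(π/171) = 0.018371  (since 1−cos² = sin²).
ω* = 2/(1 + 0.018371) = 2/1.018371 = 1.96392.
and ρ(B_{ω*}) = 1.96392 − 1 = 0.96392.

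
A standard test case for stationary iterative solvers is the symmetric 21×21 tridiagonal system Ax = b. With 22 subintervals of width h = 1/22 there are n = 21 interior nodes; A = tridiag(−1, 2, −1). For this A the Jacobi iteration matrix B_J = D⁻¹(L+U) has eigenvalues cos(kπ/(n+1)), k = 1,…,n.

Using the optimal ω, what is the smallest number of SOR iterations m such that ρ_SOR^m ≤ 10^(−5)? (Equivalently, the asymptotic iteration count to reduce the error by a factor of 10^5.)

ρ_J = max_k |cos(kπ/22)| = cos(π/22) = 0.9898214
√(1−ρ_J²) simplifies to sin(π/22) = 0.1423148.
[ω*] 2 ÷ (1 + 0.1423148) = 2 ÷ 1.1423148 = 1.7508309.
[ρ_SOR] ω* − 1 = 0.7508309.
m ≥ 5·ln10 / (−ln 0.7508309) = 40.174; smallest integer m = 41.

m = 41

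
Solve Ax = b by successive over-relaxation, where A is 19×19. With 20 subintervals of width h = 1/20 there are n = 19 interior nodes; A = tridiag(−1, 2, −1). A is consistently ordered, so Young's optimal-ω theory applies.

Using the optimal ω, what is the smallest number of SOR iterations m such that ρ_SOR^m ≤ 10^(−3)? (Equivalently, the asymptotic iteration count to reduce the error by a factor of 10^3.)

m = 22

B_J for the 19×19 system has eigenvalues cos(kπ/20); ρ_J = cos(π/20) = 0.9876883.
1 − cos²(π/20) = sin²(π/20) ⇒ √(1−ρ_J²) = sin(π/20) = 0.1564345.
ω* = 2/(1 + 0.1564345) = 2/1.1564345 = 1.7294538.
Hence ρ(B_{ω*}) = 1.7294538 − 1 = 0.7294538.
m ≥ 3·ln10 / (−ln 0.7294538) = 21.897; smallest integer m = 22.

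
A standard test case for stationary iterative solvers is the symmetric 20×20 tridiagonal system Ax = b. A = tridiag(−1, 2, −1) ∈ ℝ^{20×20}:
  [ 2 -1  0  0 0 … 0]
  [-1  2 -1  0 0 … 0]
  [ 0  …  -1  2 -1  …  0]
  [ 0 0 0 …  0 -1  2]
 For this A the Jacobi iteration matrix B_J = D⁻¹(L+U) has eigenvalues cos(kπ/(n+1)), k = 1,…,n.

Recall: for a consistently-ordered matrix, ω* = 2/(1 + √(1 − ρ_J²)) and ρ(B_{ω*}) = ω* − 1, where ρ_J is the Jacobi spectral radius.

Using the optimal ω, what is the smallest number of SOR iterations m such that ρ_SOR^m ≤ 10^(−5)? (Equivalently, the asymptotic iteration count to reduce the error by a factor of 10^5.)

ρ_J = max_k |cos(kπ/21)| = cos(π/21) = 0.9888308
√(1−ρ_J²) simplifies to sin(π/21) = 0.1490423.
ω* = 2/(1 + 0.1490423) = 2/1.1490423 = 1.7405800.
ρ_SOR = ω* − 1 ≈ 0.7405800.
5·ln10 = 11.5129; −ln(0.7405800) = 0.300322; m = ⌈11.5129/0.300322⌉ = ⌈38.335⌉ = 39.

m = 39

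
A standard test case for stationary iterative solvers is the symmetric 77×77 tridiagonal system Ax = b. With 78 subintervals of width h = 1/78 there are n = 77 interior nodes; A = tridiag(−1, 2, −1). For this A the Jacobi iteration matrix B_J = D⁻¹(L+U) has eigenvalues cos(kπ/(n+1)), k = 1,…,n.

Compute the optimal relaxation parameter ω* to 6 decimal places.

With n=77, ρ(Jacobi) = cos(π/78) = 0.999189.
√(1−ρ_J²) = |sin(π/78)| = 0.0402659
Young: ω* = 2/(1+√(1−ρ_J²)) = 2/(1+0.0402659) = 2/1.0402659 = 1.922585.
[ρ_SOR] ω* − 1 = 0.922585.

ω* = 1.922585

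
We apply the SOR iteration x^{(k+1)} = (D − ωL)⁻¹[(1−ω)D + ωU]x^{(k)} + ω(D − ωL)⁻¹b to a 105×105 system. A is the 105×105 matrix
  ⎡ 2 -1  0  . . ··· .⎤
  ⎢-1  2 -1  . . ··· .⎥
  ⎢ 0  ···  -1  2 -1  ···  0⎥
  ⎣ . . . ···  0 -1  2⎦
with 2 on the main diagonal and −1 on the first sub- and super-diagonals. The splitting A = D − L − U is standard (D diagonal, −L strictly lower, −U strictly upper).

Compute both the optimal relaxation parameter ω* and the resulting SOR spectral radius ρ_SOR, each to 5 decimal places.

ω* = 1.94244, ρ_SOR = 0.94244

B_J for the 105×105 system has eigenvalues cos(kπ/106); ρ_J = cos(π/106) = 0.99956.
1 − cos²(π/106) = sin²(π/106) ⇒ √(1−ρ_J²) = sin(π/106) = 0.029633.
Young: ω* = 2/(1+√(1−ρ_J²)) = 2/(1+0.029633) = 2/1.029633 = 1.94244.
ρ(B_{ω*}) = ω*−1 = 0.94244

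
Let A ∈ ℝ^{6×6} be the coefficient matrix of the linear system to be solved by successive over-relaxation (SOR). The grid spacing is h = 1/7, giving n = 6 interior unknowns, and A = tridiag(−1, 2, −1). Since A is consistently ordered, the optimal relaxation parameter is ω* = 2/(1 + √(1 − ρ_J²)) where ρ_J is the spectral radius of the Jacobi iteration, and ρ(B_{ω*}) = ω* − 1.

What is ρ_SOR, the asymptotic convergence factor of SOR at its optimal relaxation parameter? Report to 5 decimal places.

ρ_SOR = 0.39481

[ρ_J] n=6: ρ(B_J) = cos(π/(n+1)) = cos(π/7) = 0.90097.
√(1 − cos²(π/7)) = sin(π/7) ≈ 0.433884.
Young: ω* = 2/(1+√(1−ρ_J²)) = 2/(1+0.433884) = 2/1.433884 = 1.39481.
At ω = 1.39481 every |λ(B_ω)| = ω−1, so ρ_SOR = 0.39481.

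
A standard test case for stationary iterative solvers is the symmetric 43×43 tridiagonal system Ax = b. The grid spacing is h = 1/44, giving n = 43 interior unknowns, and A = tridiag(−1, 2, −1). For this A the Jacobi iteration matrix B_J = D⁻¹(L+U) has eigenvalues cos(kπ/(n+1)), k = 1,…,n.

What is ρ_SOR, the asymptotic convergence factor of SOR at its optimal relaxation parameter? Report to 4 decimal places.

ρ_SOR = 0.8668

spectrum of D⁻¹(L+U) = {cos(kπ/44) : 1≤k≤43}; ρ_J = cos(π/44) = 0.9975.
root = sin(π/44) = 0.07134  (since 1−cos² = sin²).
Young: ω* = 2/(1+√(1−ρ_J²)) = 2/(1+0.07134) = 2/1.07134 = 1.8668.
[ρ_SOR] ω* − 1 = 0.8668.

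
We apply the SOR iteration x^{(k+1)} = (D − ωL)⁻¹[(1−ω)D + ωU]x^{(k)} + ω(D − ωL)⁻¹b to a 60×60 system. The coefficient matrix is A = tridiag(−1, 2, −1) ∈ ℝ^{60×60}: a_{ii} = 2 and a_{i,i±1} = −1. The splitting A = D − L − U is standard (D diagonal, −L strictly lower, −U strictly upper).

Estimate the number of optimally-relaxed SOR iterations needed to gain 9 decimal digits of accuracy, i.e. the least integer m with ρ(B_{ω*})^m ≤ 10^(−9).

With n=60, ρ(Jacobi) = cos(π/61) = 0.9986741.
√(1−ρ_J²) simplifies to sin(π/61) = 0.0514788.
ω* = 2 / (1 + 0.0514788) = 2 / 1.0514788 ≈ 1.9020830.
At ω = 1.9020830 every |λ(B_ω)| = ω−1, so ρ_SOR = 0.9020830.
m ≥ 9·ln10 / (−ln 0.9020830) = 201.101; smallest integer m = 202.

m = 202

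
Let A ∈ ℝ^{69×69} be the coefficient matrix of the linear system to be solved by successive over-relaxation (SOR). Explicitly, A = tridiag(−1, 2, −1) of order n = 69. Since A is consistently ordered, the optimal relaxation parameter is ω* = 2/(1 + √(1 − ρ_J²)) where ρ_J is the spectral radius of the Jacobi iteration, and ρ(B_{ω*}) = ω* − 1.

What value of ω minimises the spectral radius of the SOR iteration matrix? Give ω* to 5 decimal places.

ω* = 1.91412

n=69: λ(B_J) = 1 − λ(A)/2 = cos(kπ/70); k=1 gives ρ_J = 0.99899.
√(1−ρ_J²) = |sin(π/70)| = 0.044865
Then 2/(1+√(1−ρ_J²)) = 2/(1+0.044865); ω* = 2/1.044865 = 1.91412.
Hence ρ(B_{ω*}) = 1.91412 − 1 = 0.91412.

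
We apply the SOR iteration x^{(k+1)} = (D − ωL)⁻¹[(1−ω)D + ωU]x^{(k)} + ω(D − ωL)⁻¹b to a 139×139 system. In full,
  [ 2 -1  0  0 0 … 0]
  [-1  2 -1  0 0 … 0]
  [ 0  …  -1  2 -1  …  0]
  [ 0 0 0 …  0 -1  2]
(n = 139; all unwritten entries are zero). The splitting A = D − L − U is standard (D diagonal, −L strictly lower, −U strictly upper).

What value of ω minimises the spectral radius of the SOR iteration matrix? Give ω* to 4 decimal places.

B_J for the 139×139 system has eigenvalues cos(kπ/140); ρ_J = cos(π/140) = 0.9997.
√(1−ρ_J²) = |sin(π/140)| = 0.02244
So ω* = 2/1.02244 = 1.9561 (Young).
At ω = 1.9561 every |λ(B_ω)| = ω−1, so ρ_SOR = 0.9561.

ω* = 1.9561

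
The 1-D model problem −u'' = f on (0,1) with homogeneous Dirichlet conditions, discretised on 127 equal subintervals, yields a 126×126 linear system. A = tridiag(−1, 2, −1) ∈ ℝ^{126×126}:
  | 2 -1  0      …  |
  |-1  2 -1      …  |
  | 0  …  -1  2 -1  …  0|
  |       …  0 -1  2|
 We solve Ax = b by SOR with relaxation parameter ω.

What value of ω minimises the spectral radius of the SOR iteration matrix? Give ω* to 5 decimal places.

[ρ_J] n=126: ρ(B_J) = cos(π/(n+1)) = cos(π/127) = 0.99969.
1 − cos²(π/127) = sin²(π/127) ⇒ √(1−ρ_J²) = sin(π/127) = 0.024734.
So ω* = 2/1.024734 = 1.95173 (Young).
[ρ_SOR] ω* − 1 = 0.95173.

ω* = 1.95173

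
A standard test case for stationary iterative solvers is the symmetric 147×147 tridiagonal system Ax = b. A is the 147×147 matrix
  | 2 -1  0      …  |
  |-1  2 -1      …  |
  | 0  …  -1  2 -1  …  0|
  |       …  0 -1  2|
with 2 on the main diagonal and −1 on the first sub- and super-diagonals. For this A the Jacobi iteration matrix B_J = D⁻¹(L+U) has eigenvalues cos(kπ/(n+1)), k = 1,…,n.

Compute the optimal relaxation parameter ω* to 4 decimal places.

ω* = 1.9584

B_J for the 147×147 system has eigenvalues cos(kπ/148); ρ_J = cos(π/148) = 0.9998.
root = sin(π/148) = 0.02123  (since 1−cos² = sin²).
So ω* = 2/1.02123 = 1.9584 (Young).
and ρ(B_{ω*}) = 1.9584 − 1 = 0.9584.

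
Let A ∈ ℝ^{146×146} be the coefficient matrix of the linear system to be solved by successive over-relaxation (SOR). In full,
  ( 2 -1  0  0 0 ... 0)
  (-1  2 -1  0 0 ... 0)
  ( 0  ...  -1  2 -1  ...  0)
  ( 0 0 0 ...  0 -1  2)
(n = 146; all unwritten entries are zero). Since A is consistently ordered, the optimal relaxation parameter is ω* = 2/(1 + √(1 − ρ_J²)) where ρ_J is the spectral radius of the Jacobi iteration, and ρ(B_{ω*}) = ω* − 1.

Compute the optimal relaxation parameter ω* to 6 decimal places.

ω* = 1.958155

[ρ_J] n=146: ρ(B_J) = cos(π/(n+1)) = cos(π/147) = 0.999772.
1 − cos²(π/147) = sin²(π/147) ⇒ √(1−ρ_J²) = sin(π/147) = 0.0213698.
Young: ω* = 2/(1+√(1−ρ_J²)) = 2/(1+0.0213698) = 2/1.0213698 = 1.958155.
At ω = 1.958155 every |λ(B_ω)| = ω−1, so ρ_SOR = 0.958155.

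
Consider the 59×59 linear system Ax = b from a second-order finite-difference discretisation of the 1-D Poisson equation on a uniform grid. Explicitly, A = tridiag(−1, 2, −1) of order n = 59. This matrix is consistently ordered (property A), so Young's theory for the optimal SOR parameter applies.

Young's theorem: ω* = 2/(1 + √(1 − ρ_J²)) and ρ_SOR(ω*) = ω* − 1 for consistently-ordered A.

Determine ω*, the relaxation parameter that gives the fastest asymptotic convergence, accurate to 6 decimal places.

spectrum of D⁻¹(L+U) = {cos(kπ/60) : 1≤k≤59}; ρ_J = cos(π/60) = 0.998630.
root = sin(π/60) = 0.0523360  (since 1−cos² = sin²).
[ω*] 2 ÷ (1 + 0.0523360) = 2 ÷ 1.0523360 = 1.900534.
[ρ_SOR] ω* − 1 = 0.900534.

ω* = 1.900534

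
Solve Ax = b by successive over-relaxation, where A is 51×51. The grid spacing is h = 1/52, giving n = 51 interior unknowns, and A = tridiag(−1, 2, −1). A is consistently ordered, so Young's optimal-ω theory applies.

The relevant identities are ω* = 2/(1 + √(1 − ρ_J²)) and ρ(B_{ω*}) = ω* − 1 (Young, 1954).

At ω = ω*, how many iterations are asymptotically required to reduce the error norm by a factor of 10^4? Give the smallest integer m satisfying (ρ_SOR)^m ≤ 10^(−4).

With n=51, ρ(Jacobi) = cos(π/52) = 0.9981756.
√(1 − cos²(π/52)) = sin(π/52) ≈ 0.0603785.
Young: ω* = 2/(1+√(1−ρ_J²)) = 2/(1+0.0603785) = 2/1.0603785 = 1.8861190.
[ρ_SOR] ω* − 1 = 0.8861190.
(0.8861190)^m ≤ 10^{−4}  ⇒  m·ln(0.8861190) ≤ −4·ln10  ⇒  m ≥ 76.179  ⇒  m = 77

m = 77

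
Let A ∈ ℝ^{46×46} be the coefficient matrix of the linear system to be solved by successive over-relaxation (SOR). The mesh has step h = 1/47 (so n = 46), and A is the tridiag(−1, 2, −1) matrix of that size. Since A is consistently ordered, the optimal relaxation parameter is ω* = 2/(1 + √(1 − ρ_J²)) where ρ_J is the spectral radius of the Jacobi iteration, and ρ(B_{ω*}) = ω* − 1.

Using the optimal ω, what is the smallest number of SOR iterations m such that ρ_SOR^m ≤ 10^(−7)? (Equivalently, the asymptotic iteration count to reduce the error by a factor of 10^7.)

With n=46, ρ(Jacobi) = cos(π/47) = 0.9977669.
√(1 − cos²(π/47)) = sin(π/47) ≈ 0.0667926.
ω* = 2/(1+0.0667926) = 1.8747787
ρ_SOR = ω* − 1 = 1.8747787 − 1 = 0.8747787.
m ≥ 7·ln10 / (−ln 0.8747787) = 120.479; smallest integer m = 121.

m = 121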